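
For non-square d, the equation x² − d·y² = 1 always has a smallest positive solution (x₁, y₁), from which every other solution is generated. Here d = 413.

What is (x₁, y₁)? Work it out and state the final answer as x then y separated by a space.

113399 5580

√413 = [20; 3,9,1,4,1,9,3,40, …], period ℓ=8 (even) → k=7
step 0: (20, 1)  from 20·(1,0) + (0,1)
…
step 4: (3089, 152)  from 4·(630,31) + (569,28)
step 5: (3719, 183)  from 1·(3089,152) + (630,31)
step 6: (36560, 1799)  from 9·(3719,183) + (3089,152)
step 7: (113399, 5580)  from 3·(36560,1799) + (3719,183)
→ (113399, 5580).  Check: 113399²=12859333201, 413·5580²=12859333200, difference 1.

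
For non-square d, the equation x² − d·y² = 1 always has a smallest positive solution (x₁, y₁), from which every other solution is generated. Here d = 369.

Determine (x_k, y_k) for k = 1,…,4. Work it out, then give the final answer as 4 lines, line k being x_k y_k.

8396801 437120
141012534067201 7340819306240
2368108374136006451201 123278797782910239360
39769069528107045198367948801 2070295065004669620717268480

√369 → a₀=19, period (4,1,3,2,7,4,7,2,3,1,4,38); ℓ=12 even so k=11
step 0: (19, 1)  from 19·(1,0) + (0,1)
…
step 4: (826, 43)  from 2·(365,19) + (96,5)
…
step 10: (1758061, 91521)  from 1·(1364557,71036) + (393504,20485)
step 11: (8396801, 437120)  from 4·(1758061,91521) + (1364557,71036)
→ (8396801, 437120).  Check: 8396801²=70506267033601, 369·437120²=70506267033600, difference 1.
(8396801+437120√369)^2 = 141012534067201 + 7340819306240√369
(8396801+437120√369)^3 = 2368108374136006451201 + 123278797782910239360√369
(8396801+437120√369)^4 = 39769069528107045198367948801 + 2070295065004669620717268480√369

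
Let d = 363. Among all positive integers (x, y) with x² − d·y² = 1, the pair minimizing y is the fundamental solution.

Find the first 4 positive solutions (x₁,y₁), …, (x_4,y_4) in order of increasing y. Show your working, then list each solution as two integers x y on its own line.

d=363: √d = [19; 19,38] (ℓ=2, even), read p_1/q_1
step 0: (19, 1)  from 19·(1,0) + (0,1)
step 1: (362, 19)  from 19·(19,1) + (1,0)
(x₁, y₁) = (362, 19);  362² − 363·19² = 1 ✓
(x_2, y_2) = (362·362 + 363·19·19, 362·19 + 19·362) = (262087, 13756)
(x_3, y_3) = (362·262087 + 363·19·13756, 362·13756 + 19·262087) = (189750626, 9959325)
(x_4, y_4) = (362·189750626 + 363·19·9959325, 362·9959325 + 19·189750626) = (137379191137, 7210537544)

362 19
262087 13756
189750626 9959325
137379191137 7210537544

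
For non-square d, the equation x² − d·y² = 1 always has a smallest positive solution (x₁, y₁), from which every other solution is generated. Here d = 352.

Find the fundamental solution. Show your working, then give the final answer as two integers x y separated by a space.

d=352: √d = [18; 1,3,5,9,5,3,1,36] (ℓ=8, even), read p_7/q_7
i=0: a=18 ⇒ p=18, q=1
…
i=2: a=3 ⇒ p=75, q=4
…
i=5: a=5 ⇒ p=18499, q=986
i=6: a=3 ⇒ p=59118, q=3151
i=7: a=1 ⇒ p=77617, q=4137
fundamental: x₁=77617, y₁=4137  (since 6024398689 − 352·17114769 = 1)

77617 4137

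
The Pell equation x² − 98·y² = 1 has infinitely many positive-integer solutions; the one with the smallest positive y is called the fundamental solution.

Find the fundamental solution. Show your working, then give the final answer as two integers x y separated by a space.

d=98: √d = [9; 1,8,1,18] (ℓ=4, even), read p_3/q_3
i=0: a=9 ⇒ p=9, q=1
i=1: a=1 ⇒ p=10, q=1
i=2: a=8 ⇒ p=89, q=9
i=3: a=1 ⇒ p=99, q=10
(x₁, y₁) = (99, 10);  99² − 98·10² = 1 ✓

99 10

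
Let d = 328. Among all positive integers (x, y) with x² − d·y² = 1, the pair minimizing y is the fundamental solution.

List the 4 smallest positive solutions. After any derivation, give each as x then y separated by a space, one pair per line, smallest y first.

√328 → a₀=18, period (9,36); ℓ=2 even so k=1
i=0: a=18 ⇒ p=18, q=1
i=1: a=9 ⇒ p=163, q=9
fundamental: x₁=163, y₁=9  (since 26569 − 328·81 = 1)
n=2: (163,9)∘(163,9) = (163·163+328·9·9, 163·9+9·163) = (53137,2934)
n=3: (53137,2934)∘(163,9) = (163·53137+328·9·2934, 163·2934+9·53137) = (17322499,956475)
n=4: (17322499,956475)∘(163,9) = (163·17322499+328·9·956475, 163·956475+9·17322499) = (5647081537,311807916)

163 9
53137 2934
17322499 956475
5647081537 311807916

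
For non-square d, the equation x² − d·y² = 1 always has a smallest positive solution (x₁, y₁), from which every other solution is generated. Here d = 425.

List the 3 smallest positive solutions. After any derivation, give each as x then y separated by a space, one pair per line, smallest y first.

143649 6968
41270070401 2001892464
11856808685922849 575139701115304

[20; 1,1,1,1,1,1,40] for √425; ℓ=7 ⇒ convergent index 13
k=0  a_k=20  p_k/q_k = 20/1
k=1  a_k=1  p_k/q_k = 21/1
…
k=3  a_k=1  p_k/q_k = 62/3
k=4  a_k=1  p_k/q_k = 103/5
k=5  a_k=1  p_k/q_k = 165/8
k=6  a_k=1  p_k/q_k = 268/13
k=7  a_k=40  p_k/q_k = 10885/528
k=8  a_k=1  p_k/q_k = 11153/541
…
k=11  a_k=1  p_k/q_k = 55229/2679
k=12  a_k=1  p_k/q_k = 88420/4289
k=13  a_k=1  p_k/q_k = 143649/6968
→ (143649, 6968).  Check: 143649²=20635035201, 425·6968²=20635035200, difference 1.
(143649+6968√425)^2 = 41270070401 + 2001892464√425
(143649+6968√425)^3 = 11856808685922849 + 575139701115304√425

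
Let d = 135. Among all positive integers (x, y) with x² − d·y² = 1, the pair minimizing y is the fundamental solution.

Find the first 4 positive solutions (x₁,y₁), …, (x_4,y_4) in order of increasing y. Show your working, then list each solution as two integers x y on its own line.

244 21
119071 10248
58106404 5001003
28355806081 2440479216

√135 → a₀=11, period (1,1,1,1,1,1,1,22); ℓ=8 even so k=7
step 0: (11, 1)  from 11·(1,0) + (0,1)
step 1: (12, 1)  from 1·(11,1) + (1,0)
…
step 4: (58, 5)  from 1·(35,3) + (23,2)
…
step 6: (151, 13)  from 1·(93,8) + (58,5)
step 7: (244, 21)  from 1·(151,13) + (93,8)
→ (244, 21).  Check: 244²=59536, 135·21²=59535, difference 1.
n=2: (244,21)∘(244,21) = (244·244+135·21·21, 244·21+21·244) = (119071,10248)
n=3: (119071,10248)∘(244,21) = (244·119071+135·21·10248, 244·10248+21·119071) = (58106404,5001003)
n=4: (58106404,5001003)∘(244,21) = (244·58106404+135·21·5001003, 244·5001003+21·58106404) = (28355806081,2440479216)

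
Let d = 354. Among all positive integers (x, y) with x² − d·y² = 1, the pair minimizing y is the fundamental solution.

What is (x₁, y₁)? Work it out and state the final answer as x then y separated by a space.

√354 = [18; 1,4,2,2,18,2,2,4,1,36, …], period ℓ=10 (even) → k=9
i=0: a=18 ⇒ p=18, q=1
i=1: a=1 ⇒ p=19, q=1
i=2: a=4 ⇒ p=94, q=5
i=3: a=2 ⇒ p=207, q=11
i=4: a=2 ⇒ p=508, q=27
i=5: a=18 ⇒ p=9351, q=497
i=6: a=2 ⇒ p=19210, q=1021
i=7: a=2 ⇒ p=47771, q=2539
i=8: a=4 ⇒ p=210294, q=11177
i=9: a=1 ⇒ p=258065, q=13716
(x₁, y₁) = (258065, 13716);  258065² − 354·13716² = 1 ✓

258065 13716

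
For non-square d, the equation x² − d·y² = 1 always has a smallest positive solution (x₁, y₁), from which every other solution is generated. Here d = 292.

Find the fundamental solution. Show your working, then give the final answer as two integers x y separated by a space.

√292 = [17; 11,2,1,3,8,3,1,2,11,34, …], period ℓ=10 (even) → k=9
i=0: a=17 ⇒ p=17, q=1
…
i=2: a=2 ⇒ p=393, q=23
i=3: a=1 ⇒ p=581, q=34
i=4: a=3 ⇒ p=2136, q=125
i=5: a=8 ⇒ p=17669, q=1034
i=6: a=3 ⇒ p=55143, q=3227
i=7: a=1 ⇒ p=72812, q=4261
i=8: a=2 ⇒ p=200767, q=11749
i=9: a=11 ⇒ p=2281249, q=133500
→ (2281249, 133500).  Check: 2281249²=5204097000001, 292·133500²=5204097000000, difference 1.

2281249 133500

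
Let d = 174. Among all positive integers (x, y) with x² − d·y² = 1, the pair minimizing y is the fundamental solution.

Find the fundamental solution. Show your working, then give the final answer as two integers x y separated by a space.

d=174: √d = [13; 5,4,5,26] (ℓ=4, even), read p_3/q_3
step 0: (13, 1)  from 13·(1,0) + (0,1)
…
step 2: (277, 21)  from 4·(66,5) + (13,1)
step 3: (1451, 110)  from 5·(277,21) + (66,5)
fundamental: x₁=1451, y₁=110  (since 2105401 − 174·12100 = 1)

1451 110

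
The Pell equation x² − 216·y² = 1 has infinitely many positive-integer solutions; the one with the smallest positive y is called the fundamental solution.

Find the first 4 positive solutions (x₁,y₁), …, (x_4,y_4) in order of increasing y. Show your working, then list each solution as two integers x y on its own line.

485 33
470449 32010
456335045 31049667
442644523201 30118144980

√216 → a₀=14, period (1,2,3,2,1,28); ℓ=6 even so k=5
a_0=14:  p_0=14·1+0=14,  q_0=14·0+1=1
a_1=1:  p_1=1·14+1=15,  q_1=1·1+0=1
…
a_3=3:  p_3=3·44+15=147,  q_3=3·3+1=10
a_4=2:  p_4=2·147+44=338,  q_4=2·10+3=23
a_5=1:  p_5=1·338+147=485,  q_5=1·23+10=33
fundamental: x₁=485, y₁=33  (since 235225 − 216·1089 = 1)
n=2: (485,33)∘(485,33) = (485·485+216·33·33, 485·33+33·485) = (470449,32010)
n=3: (470449,32010)∘(485,33) = (485·470449+216·33·32010, 485·32010+33·470449) = (456335045,31049667)
n=4: (456335045,31049667)∘(485,33) = (485·456335045+216·33·31049667, 485·31049667+33·456335045) = (442644523201,30118144980)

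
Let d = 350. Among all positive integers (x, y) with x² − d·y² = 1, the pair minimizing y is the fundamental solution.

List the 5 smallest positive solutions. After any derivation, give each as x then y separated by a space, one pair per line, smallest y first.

[18; 1,2,2,2,1,36] for √350; ℓ=6 ⇒ convergent index 5
step 0: (18, 1)  from 18·(1,0) + (0,1)
…
step 2: (56, 3)  from 2·(19,1) + (18,1)
step 3: (131, 7)  from 2·(56,3) + (19,1)
step 4: (318, 17)  from 2·(131,7) + (56,3)
step 5: (449, 24)  from 1·(318,17) + (131,7)
→ (449, 24).  Check: 449²=201601, 350·24²=201600, difference 1.
n=2: (449,24)∘(449,24) = (449·449+350·24·24, 449·24+24·449) = (403201,21552)
n=3: (403201,21552)∘(449,24) = (449·403201+350·24·21552, 449·21552+24·403201) = (362074049,19353672)
n=4: (362074049,19353672)∘(449,24) = (449·362074049+350·24·19353672, 449·19353672+24·362074049) = (325142092801,17379575904)
n=5: (325142092801,17379575904)∘(449,24) = (449·325142092801+350·24·17379575904, 449·17379575904+24·325142092801) = (291977237261249,15606839808120)

449 24
403201 21552
362074049 19353672
325142092801 17379575904
291977237261249 15606839808120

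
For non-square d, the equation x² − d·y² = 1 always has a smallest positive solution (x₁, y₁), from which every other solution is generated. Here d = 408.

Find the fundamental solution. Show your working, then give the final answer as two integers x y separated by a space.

101 5

[20; 5,40] for √408; ℓ=2 ⇒ convergent index 1
a_0=20:  p_0=20·1+0=20,  q_0=20·0+1=1
a_1=5:  p_1=5·20+1=101,  q_1=5·1+0=5
fundamental: x₁=101, y₁=5  (since 10201 − 408·25 = 1)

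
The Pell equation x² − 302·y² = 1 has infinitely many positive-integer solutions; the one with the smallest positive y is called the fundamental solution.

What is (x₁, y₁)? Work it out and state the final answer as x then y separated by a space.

d=302: √d = [17; 2,1,1,1,4,…,1,2,34] (ℓ=16, even), read p_15/q_15
k=0  a_k=17  p_k/q_k = 17/1
…
k=4  a_k=1  p_k/q_k = 139/8
…
k=6  a_k=2  p_k/q_k = 1425/82
…
k=8  a_k=16  p_k/q_k = 34513/1986
…
k=11  a_k=4  p_k/q_k = 467281/26889
…
k=13  a_k=1  p_k/q_k = 1042237/59974
k=14  a_k=1  p_k/q_k = 1617193/93059
k=15  a_k=2  p_k/q_k = 4276623/246092
→ (4276623, 246092).  Check: 4276623²=18289504284129, 302·246092²=18289504284128, difference 1.

4276623 246092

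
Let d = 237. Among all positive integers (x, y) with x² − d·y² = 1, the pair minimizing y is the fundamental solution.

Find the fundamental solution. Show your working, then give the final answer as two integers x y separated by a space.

228151 14820

d=237: √d = [15; 2,1,1,7,10,7,1,1,2,30] (ℓ=10, even), read p_9/q_9
i=0: a=15 ⇒ p=15, q=1
i=1: a=2 ⇒ p=31, q=2
i=2: a=1 ⇒ p=46, q=3
i=3: a=1 ⇒ p=77, q=5
i=4: a=7 ⇒ p=585, q=38
i=5: a=10 ⇒ p=5927, q=385
i=6: a=7 ⇒ p=42074, q=2733
i=7: a=1 ⇒ p=48001, q=3118
i=8: a=1 ⇒ p=90075, q=5851
i=9: a=2 ⇒ p=228151, q=14820
(x₁, y₁) = (228151, 14820);  228151² − 237·14820² = 1 ✓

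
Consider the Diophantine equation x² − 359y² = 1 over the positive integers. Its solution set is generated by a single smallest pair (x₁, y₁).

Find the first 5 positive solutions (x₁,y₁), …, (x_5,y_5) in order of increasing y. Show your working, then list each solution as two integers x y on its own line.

d=359: √d = [18; 1,17,1,36] (ℓ=4, even), read p_3/q_3
k=0  a_k=18  p_k/q_k = 18/1
k=1  a_k=1  p_k/q_k = 19/1
k=2  a_k=17  p_k/q_k = 341/18
k=3  a_k=1  p_k/q_k = 360/19
(x₁, y₁) = (360, 19);  360² − 359·19² = 1 ✓
n=2: (360,19)∘(360,19) = (360·360+359·19·19, 360·19+19·360) = (259199,13680)
n=3: (259199,13680)∘(360,19) = (360·259199+359·19·13680, 360·13680+19·259199) = (186622920,9849581)
n=4: (186622920,9849581)∘(360,19) = (360·186622920+359·19·9849581, 360·9849581+19·186622920) = (134368243201,7091684640)
n=5: (134368243201,7091684640)∘(360,19) = (360·134368243201+359·19·7091684640, 360·7091684640+19·134368243201) = (96744948481800,5106003091219)

360 19
259199 13680
186622920 9849581
134368243201 7091684640
96744948481800 5106003091219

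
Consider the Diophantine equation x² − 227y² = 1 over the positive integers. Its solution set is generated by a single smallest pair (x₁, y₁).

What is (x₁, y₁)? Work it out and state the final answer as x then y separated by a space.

d=227: √d = [15; 15,30] (ℓ=2, even), read p_1/q_1
i=0: a=15 ⇒ p=15, q=1
i=1: a=15 ⇒ p=226, q=15
→ (226, 15).  Check: 226²=51076, 227·15²=51075, difference 1.

226 15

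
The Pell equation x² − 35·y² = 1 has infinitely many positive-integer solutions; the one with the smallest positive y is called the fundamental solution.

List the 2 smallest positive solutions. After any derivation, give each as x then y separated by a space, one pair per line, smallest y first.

[5; 1,10] for √35; ℓ=2 ⇒ convergent index 1
step 0: (5, 1)  from 5·(1,0) + (0,1)
step 1: (6, 1)  from 1·(5,1) + (1,0)
(x₁, y₁) = (6, 1);  6² − 35·1² = 1 ✓
(x_2, y_2) = (6·6 + 35·1·1, 6·1 + 1·6) = (71, 12)

6 1
71 12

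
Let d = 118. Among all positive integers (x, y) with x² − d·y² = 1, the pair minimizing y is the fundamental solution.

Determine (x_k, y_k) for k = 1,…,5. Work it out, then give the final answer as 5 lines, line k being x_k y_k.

[10; 1,6,3,2,10,2,3,6,1,20] for √118; ℓ=10 ⇒ convergent index 9
a_0=10:  p_0=10·1+0=10,  q_0=10·0+1=1
a_1=1:  p_1=1·10+1=11,  q_1=1·1+0=1
…
a_5=10:  p_5=10·554+239=5779,  q_5=10·51+22=532
a_6=2:  p_6=2·5779+554=12112,  q_6=2·532+51=1115
…
a_8=6:  p_8=6·42115+12112=264802,  q_8=6·3877+1115=24377
a_9=1:  p_9=1·264802+42115=306917,  q_9=1·24377+3877=28254
→ (306917, 28254).  Check: 306917²=94198044889, 118·28254²=94198044888, difference 1.
(306917+28254√118)^2 = 188396089777 + 17343265836√118
(306917+28254√118)^3 = 115643925371868101 + 10645886241146970√118
(306917+28254√118)^4 = 70986173286526887819457 + 6534806934930865917144√118
(306917+28254√118)^5 = 43573726693046301732396700037 + 4011286680085707263143023126√118

306917 28254
188396089777 17343265836
115643925371868101 10645886241146970
70986173286526887819457 6534806934930865917144
43573726693046301732396700037 4011286680085707263143023126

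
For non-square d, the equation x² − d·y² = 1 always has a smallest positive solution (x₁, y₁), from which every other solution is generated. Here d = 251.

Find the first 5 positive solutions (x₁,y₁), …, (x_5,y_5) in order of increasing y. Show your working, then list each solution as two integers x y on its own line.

3674890 231957
27009633024199 1704832919460
198514860608593651330 12530146894788486843
1459040552203802437039183201 92093823044376819996025080
10723627069776264560841239313394450 676869338735087333923490423995557

[15; 1,5,2,1,2,…,5,1,30] for √251; ℓ=14 ⇒ convergent index 13
a_0=15:  p_0=15·1+0=15,  q_0=15·0+1=1
a_1=1:  p_1=1·15+1=16,  q_1=1·1+0=1
…
a_3=2:  p_3=2·95+16=206,  q_3=2·6+1=13
a_4=1:  p_4=1·206+95=301,  q_4=1·13+6=19
a_5=2:  p_5=2·301+206=808,  q_5=2·19+13=51
…
a_7=15:  p_7=15·1917+808=29563,  q_7=15·121+51=1866
…
a_9=2:  p_9=2·61043+29563=151649,  q_9=2·3853+1866=9572
a_10=1:  p_10=1·151649+61043=212692,  q_10=1·9572+3853=13425
…
a_12=5:  p_12=5·577033+212692=3097857,  q_12=5·36422+13425=195535
a_13=1:  p_13=1·3097857+577033=3674890,  q_13=1·195535+36422=231957
(x₁, y₁) = (3674890, 231957);  3674890² − 251·231957² = 1 ✓
(3674890+231957√251)^2 = 27009633024199 + 1704832919460√251
(3674890+231957√251)^3 = 198514860608593651330 + 12530146894788486843√251
(3674890+231957√251)^4 = 1459040552203802437039183201 + 92093823044376819996025080√251
(3674890+231957√251)^5 = 10723627069776264560841239313394450 + 676869338735087333923490423995557√251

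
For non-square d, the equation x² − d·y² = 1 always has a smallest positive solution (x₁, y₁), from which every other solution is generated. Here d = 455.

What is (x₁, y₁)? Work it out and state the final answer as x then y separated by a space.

√455 → a₀=21, period (3,42); ℓ=2 even so k=1
a_0=21:  p_0=21·1+0=21,  q_0=21·0+1=1
a_1=3:  p_1=3·21+1=64,  q_1=3·1+0=3
(x₁, y₁) = (64, 3);  64² − 455·3² = 1 ✓

64 3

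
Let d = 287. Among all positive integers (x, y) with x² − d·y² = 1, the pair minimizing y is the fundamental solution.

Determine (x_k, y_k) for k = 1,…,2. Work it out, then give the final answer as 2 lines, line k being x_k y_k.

288 17
165887 9792

√287 = [16; 1,15,1,32, …], period ℓ=4 (even) → k=3
a_0=16:  p_0=16·1+0=16,  q_0=16·0+1=1
…
a_2=15:  p_2=15·17+16=271,  q_2=15·1+1=16
a_3=1:  p_3=1·271+17=288,  q_3=1·16+1=17
→ (288, 17).  Check: 288²=82944, 287·17²=82943, difference 1.
n=2: (288,17)∘(288,17) = (288·288+287·17·17, 288·17+17·288) = (165887,9792)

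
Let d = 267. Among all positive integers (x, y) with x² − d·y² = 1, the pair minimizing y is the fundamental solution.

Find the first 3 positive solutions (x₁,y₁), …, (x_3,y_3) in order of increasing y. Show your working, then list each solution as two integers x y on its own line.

√267 = [16; 2,1,15,1,2,32, …], period ℓ=6 (even) → k=5
a_0=16:  p_0=16·1+0=16,  q_0=16·0+1=1
…
a_4=1:  p_4=1·768+49=817,  q_4=1·47+3=50
a_5=2:  p_5=2·817+768=2402,  q_5=2·50+47=147
fundamental: x₁=2402, y₁=147  (since 5769604 − 267·21609 = 1)
(x_2, y_2) = (2402·2402 + 267·147·147, 2402·147 + 147·2402) = (11539207, 706188)
(x_3, y_3) = (2402·11539207 + 267·147·706188, 2402·706188 + 147·11539207) = (55434348026, 3392527005)

2402 147
11539207 706188
55434348026 3392527005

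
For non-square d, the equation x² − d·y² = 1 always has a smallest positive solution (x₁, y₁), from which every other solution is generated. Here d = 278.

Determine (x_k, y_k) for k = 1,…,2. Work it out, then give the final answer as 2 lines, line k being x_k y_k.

2501 150
12510001 750300

√278 = [16; 1,2,16,2,1,32, …], period ℓ=6 (even) → k=5
step 0: (16, 1)  from 16·(1,0) + (0,1)
step 1: (17, 1)  from 1·(16,1) + (1,0)
step 2: (50, 3)  from 2·(17,1) + (16,1)
…
step 4: (1684, 101)  from 2·(817,49) + (50,3)
step 5: (2501, 150)  from 1·(1684,101) + (817,49)
→ (2501, 150).  Check: 2501²=6255001, 278·150²=6255000, difference 1.
n=2: (2501,150)∘(2501,150) = (2501·2501+278·150·150, 2501·150+150·2501) = (12510001,750300)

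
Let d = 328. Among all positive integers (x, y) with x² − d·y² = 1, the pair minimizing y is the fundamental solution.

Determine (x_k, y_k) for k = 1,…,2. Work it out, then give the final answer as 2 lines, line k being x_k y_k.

√328 → a₀=18, period (9,36); ℓ=2 even so k=1
step 0: (18, 1)  from 18·(1,0) + (0,1)
step 1: (163, 9)  from 9·(18,1) + (1,0)
fundamental: x₁=163, y₁=9  (since 26569 − 328·81 = 1)
k=2:  x_2 = 163·163+328·9·9 = 53137,  y_2 = 163·9+9·163 = 2934

163 9
53137 2934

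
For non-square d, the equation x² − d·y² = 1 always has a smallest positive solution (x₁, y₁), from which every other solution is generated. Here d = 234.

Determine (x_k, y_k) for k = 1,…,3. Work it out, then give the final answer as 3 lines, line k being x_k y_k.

√234 → a₀=15, period (3,2,1,2,1,2,3,30); ℓ=8 even so k=7
a_0=15:  p_0=15·1+0=15,  q_0=15·0+1=1
a_1=3:  p_1=3·15+1=46,  q_1=3·1+0=3
…
a_5=1:  p_5=1·413+153=566,  q_5=1·27+10=37
a_6=2:  p_6=2·566+413=1545,  q_6=2·37+27=101
a_7=3:  p_7=3·1545+566=5201,  q_7=3·101+37=340
fundamental: x₁=5201, y₁=340  (since 27050401 − 234·115600 = 1)
k=2:  x_2 = 5201·5201+234·340·340 = 54100801,  y_2 = 5201·340+340·5201 = 3536680
k=3:  x_3 = 5201·54100801+234·340·3536680 = 562756526801,  y_3 = 5201·3536680+340·54100801 = 36788545020

5201 340
54100801 3536680
562756526801 36788545020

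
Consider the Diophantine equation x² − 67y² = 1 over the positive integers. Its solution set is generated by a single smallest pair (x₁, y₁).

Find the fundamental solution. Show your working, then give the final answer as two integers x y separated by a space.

√67 = [8; 5,2,1,1,7,1,1,2,5,16, …], period ℓ=10 (even) → k=9
step 0: (8, 1)  from 8·(1,0) + (0,1)
…
step 4: (221, 27)  from 1·(131,16) + (90,11)
step 5: (1678, 205)  from 7·(221,27) + (131,16)
…
step 8: (9053, 1106)  from 2·(3577,437) + (1899,232)
step 9: (48842, 5967)  from 5·(9053,1106) + (3577,437)
fundamental: x₁=48842, y₁=5967  (since 2385540964 − 67·35605089 = 1)

48842 5967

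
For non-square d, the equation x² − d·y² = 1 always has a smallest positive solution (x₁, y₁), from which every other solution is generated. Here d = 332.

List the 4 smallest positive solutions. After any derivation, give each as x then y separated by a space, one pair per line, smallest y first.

13447 738
361643617 19847772
9726043422151 533785979430
261572211433685377 14355640110942648

√332 → a₀=18, period (4,1,1,8,1,1,4,36); ℓ=8 even so k=7
i=0: a=18 ⇒ p=18, q=1
…
i=2: a=1 ⇒ p=91, q=5
i=3: a=1 ⇒ p=164, q=9
…
i=5: a=1 ⇒ p=1567, q=86
i=6: a=1 ⇒ p=2970, q=163
i=7: a=4 ⇒ p=13447, q=738
fundamental: x₁=13447, y₁=738  (since 180821809 − 332·544644 = 1)
n=2: (13447,738)∘(13447,738) = (13447·13447+332·738·738, 13447·738+738·13447) = (361643617,19847772)
n=3: (361643617,19847772)∘(13447,738) = (13447·361643617+332·738·19847772, 13447·19847772+738·361643617) = (9726043422151,533785979430)
n=4: (9726043422151,533785979430)∘(13447,738) = (13447·9726043422151+332·738·533785979430, 13447·533785979430+738·9726043422151) = (261572211433685377,14355640110942648)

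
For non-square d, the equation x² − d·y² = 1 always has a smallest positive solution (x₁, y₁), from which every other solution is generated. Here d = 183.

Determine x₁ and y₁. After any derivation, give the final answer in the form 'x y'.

487 36

[13; 1,1,8,1,1,26] for √183; ℓ=6 ⇒ convergent index 5
k=0  a_k=13  p_k/q_k = 13/1
…
k=2  a_k=1  p_k/q_k = 27/2
…
k=4  a_k=1  p_k/q_k = 257/19
k=5  a_k=1  p_k/q_k = 487/36
→ (487, 36).  Check: 487²=237169, 183·36²=237168, difference 1.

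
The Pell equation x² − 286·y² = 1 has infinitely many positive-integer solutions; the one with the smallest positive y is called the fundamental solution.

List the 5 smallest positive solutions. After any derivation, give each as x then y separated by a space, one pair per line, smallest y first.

[16; 1,10,3,3,2,3,3,10,1,32] for √286; ℓ=10 ⇒ convergent index 9
i=0: a=16 ⇒ p=16, q=1
i=1: a=1 ⇒ p=17, q=1
i=2: a=10 ⇒ p=186, q=11
i=3: a=3 ⇒ p=575, q=34
i=4: a=3 ⇒ p=1911, q=113
i=5: a=2 ⇒ p=4397, q=260
i=6: a=3 ⇒ p=15102, q=893
…
i=8: a=10 ⇒ p=512132, q=30283
i=9: a=1 ⇒ p=561835, q=33222
(x₁, y₁) = (561835, 33222);  561835² − 286·33222² = 1 ✓
(561835+33222√286)^2 = 631317134449 + 37330564740√286
(561835+33222√286)^3 = 709392124465745995 + 41947235681362578√286
(561835+33222√286)^4 = 797122648497793485067201 + 47134850318039357456520√286
(561835+33222√286)^5 = 895702806436806213240996001675 + 52964017256829337557486465822√286

561835 33222
631317134449 37330564740
709392124465745995 41947235681362578
797122648497793485067201 47134850318039357456520
895702806436806213240996001675 52964017256829337557486465822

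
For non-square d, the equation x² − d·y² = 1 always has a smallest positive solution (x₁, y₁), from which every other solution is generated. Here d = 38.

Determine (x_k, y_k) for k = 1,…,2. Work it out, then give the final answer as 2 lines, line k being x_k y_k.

d=38: √d = [6; 6,12] (ℓ=2, even), read p_1/q_1
k=0  a_k=6  p_k/q_k = 6/1
k=1  a_k=6  p_k/q_k = 37/6
→ (37, 6).  Check: 37²=1369, 38·6²=1368, difference 1.
n=2: (37,6)∘(37,6) = (37·37+38·6·6, 37·6+6·37) = (2737,444)

37 6
2737 444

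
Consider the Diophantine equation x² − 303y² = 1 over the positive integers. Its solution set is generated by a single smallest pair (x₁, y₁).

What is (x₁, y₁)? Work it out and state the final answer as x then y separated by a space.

d=303: √d = [17; 2,2,5,2,2,34] (ℓ=6, even), read p_5/q_5
a_0=17:  p_0=17·1+0=17,  q_0=17·0+1=1
a_1=2:  p_1=2·17+1=35,  q_1=2·1+0=2
a_2=2:  p_2=2·35+17=87,  q_2=2·2+1=5
a_3=5:  p_3=5·87+35=470,  q_3=5·5+2=27
a_4=2:  p_4=2·470+87=1027,  q_4=2·27+5=59
a_5=2:  p_5=2·1027+470=2524,  q_5=2·59+27=145
(x₁, y₁) = (2524, 145);  2524² − 303·145² = 1 ✓

2524 145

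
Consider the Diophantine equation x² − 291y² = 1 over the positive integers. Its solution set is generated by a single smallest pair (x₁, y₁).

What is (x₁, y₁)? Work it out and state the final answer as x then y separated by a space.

290 17

d=291: √d = [17; 17,34] (ℓ=2, even), read p_1/q_1
k=0  a_k=17  p_k/q_k = 17/1
k=1  a_k=17  p_k/q_k = 290/17
(x₁, y₁) = (290, 17);  290² − 291·17² = 1 ✓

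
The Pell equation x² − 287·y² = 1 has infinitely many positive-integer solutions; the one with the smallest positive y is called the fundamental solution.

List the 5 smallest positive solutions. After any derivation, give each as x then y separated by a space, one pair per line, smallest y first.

288 17
165887 9792
95550624 5640175
55036993537 3248731008
31701212726688 1871263420433

[16; 1,15,1,32] for √287; ℓ=4 ⇒ convergent index 3
a_0=16:  p_0=16·1+0=16,  q_0=16·0+1=1
a_1=1:  p_1=1·16+1=17,  q_1=1·1+0=1
a_2=15:  p_2=15·17+16=271,  q_2=15·1+1=16
a_3=1:  p_3=1·271+17=288,  q_3=1·16+1=17
(x₁, y₁) = (288, 17);  288² − 287·17² = 1 ✓
(x_2, y_2) = (288·288 + 287·17·17, 288·17 + 17·288) = (165887, 9792)
(x_3, y_3) = (288·165887 + 287·17·9792, 288·9792 + 17·165887) = (95550624, 5640175)
(x_4, y_4) = (288·95550624 + 287·17·5640175, 288·5640175 + 17·95550624) = (55036993537, 3248731008)
(x_5, y_5) = (288·55036993537 + 287·17·3248731008, 288·3248731008 + 17·55036993537) = (31701212726688, 1871263420433)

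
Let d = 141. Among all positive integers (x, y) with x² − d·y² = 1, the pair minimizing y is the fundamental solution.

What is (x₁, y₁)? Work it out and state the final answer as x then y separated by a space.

√141 = [11; 1,6,1,22, …], period ℓ=4 (even) → k=3
i=0: a=11 ⇒ p=11, q=1
i=1: a=1 ⇒ p=12, q=1
i=2: a=6 ⇒ p=83, q=7
i=3: a=1 ⇒ p=95, q=8
fundamental: x₁=95, y₁=8  (since 9025 − 141·64 = 1)

95 8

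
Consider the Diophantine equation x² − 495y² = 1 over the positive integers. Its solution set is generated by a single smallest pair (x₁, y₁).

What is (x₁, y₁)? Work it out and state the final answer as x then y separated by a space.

89 4

[22; 4,44] for √495; ℓ=2 ⇒ convergent index 1
a_0=22:  p_0=22·1+0=22,  q_0=22·0+1=1
a_1=4:  p_1=4·22+1=89,  q_1=4·1+0=4
(x₁, y₁) = (89, 4);  89² − 495·4² = 1 ✓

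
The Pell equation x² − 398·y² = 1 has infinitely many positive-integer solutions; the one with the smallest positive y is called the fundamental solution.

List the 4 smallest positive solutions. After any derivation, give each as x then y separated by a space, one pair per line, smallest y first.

√398 → a₀=19, period (1,18,1,38); ℓ=4 even so k=3
a_0=19:  p_0=19·1+0=19,  q_0=19·0+1=1
…
a_2=18:  p_2=18·20+19=379,  q_2=18·1+1=19
a_3=1:  p_3=1·379+20=399,  q_3=1·19+1=20
fundamental: x₁=399, y₁=20  (since 159201 − 398·400 = 1)
n=2: (399,20)∘(399,20) = (399·399+398·20·20, 399·20+20·399) = (318401,15960)
n=3: (318401,15960)∘(399,20) = (399·318401+398·20·15960, 399·15960+20·318401) = (254083599,12736060)
n=4: (254083599,12736060)∘(399,20) = (399·254083599+398·20·12736060, 399·12736060+20·254083599) = (202758393601,10163359920)

399 20
318401 15960
254083599 12736060
202758393601 10163359920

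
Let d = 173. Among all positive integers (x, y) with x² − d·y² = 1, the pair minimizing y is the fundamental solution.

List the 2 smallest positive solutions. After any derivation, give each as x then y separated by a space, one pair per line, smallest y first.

2499849 190060
12498490045601 950242601880

d=173: √d = [13; 6,1,1,6,26] (ℓ=5, odd), read p_9/q_9
step 0: (13, 1)  from 13·(1,0) + (0,1)
…
step 3: (171, 13)  from 1·(92,7) + (79,6)
…
step 6: (176552, 13423)  from 6·(29239,2223) + (1118,85)
step 7: (205791, 15646)  from 1·(176552,13423) + (29239,2223)
step 8: (382343, 29069)  from 1·(205791,15646) + (176552,13423)
step 9: (2499849, 190060)  from 6·(382343,29069) + (205791,15646)
→ (2499849, 190060).  Check: 2499849²=6249245022801, 173·190060²=6249245022800, difference 1.
n=2: (2499849,190060)∘(2499849,190060) = (2499849·2499849+173·190060·190060, 2499849·190060+190060·2499849) = (12498490045601,950242601880)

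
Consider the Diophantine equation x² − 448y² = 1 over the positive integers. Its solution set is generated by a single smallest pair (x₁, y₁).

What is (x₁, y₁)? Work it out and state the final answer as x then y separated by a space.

d=448: √d = [21; 6,42] (ℓ=2, even), read p_1/q_1
k=0  a_k=21  p_k/q_k = 21/1
k=1  a_k=6  p_k/q_k = 127/6
fundamental: x₁=127, y₁=6  (since 16129 − 448·36 = 1)

127 6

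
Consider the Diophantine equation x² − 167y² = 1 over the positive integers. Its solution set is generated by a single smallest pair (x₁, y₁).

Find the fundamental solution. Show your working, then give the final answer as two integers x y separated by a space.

[12; 1,11,1,24] for √167; ℓ=4 ⇒ convergent index 3
step 0: (12, 1)  from 12·(1,0) + (0,1)
step 1: (13, 1)  from 1·(12,1) + (1,0)
step 2: (155, 12)  from 11·(13,1) + (12,1)
step 3: (168, 13)  from 1·(155,12) + (13,1)
→ (168, 13).  Check: 168²=28224, 167·13²=28223, difference 1.

168 13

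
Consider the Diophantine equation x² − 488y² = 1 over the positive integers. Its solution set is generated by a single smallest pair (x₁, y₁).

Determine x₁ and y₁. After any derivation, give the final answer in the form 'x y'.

243 11

√488 → a₀=22, period (11,44); ℓ=2 even so k=1
step 0: (22, 1)  from 22·(1,0) + (0,1)
step 1: (243, 11)  from 11·(22,1) + (1,0)
→ (243, 11).  Check: 243²=59049, 488·11²=59048, difference 1.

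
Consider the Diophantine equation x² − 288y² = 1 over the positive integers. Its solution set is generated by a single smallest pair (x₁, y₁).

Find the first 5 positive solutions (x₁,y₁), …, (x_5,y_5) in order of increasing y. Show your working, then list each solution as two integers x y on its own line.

17 1
577 34
19601 1155
665857 39236
22619537 1332869

√288 → a₀=16, period (1,32); ℓ=2 even so k=1
step 0: (16, 1)  from 16·(1,0) + (0,1)
step 1: (17, 1)  from 1·(16,1) + (1,0)
→ (17, 1).  Check: 17²=289, 288·1²=288, difference 1.
(x_2, y_2) = (17·17 + 288·1·1, 17·1 + 1·17) = (577, 34)
(x_3, y_3) = (17·577 + 288·1·34, 17·34 + 1·577) = (19601, 1155)
(x_4, y_4) = (17·19601 + 288·1·1155, 17·1155 + 1·19601) = (665857, 39236)
(x_5, y_5) = (17·665857 + 288·1·39236, 17·39236 + 1·665857) = (22619537, 1332869)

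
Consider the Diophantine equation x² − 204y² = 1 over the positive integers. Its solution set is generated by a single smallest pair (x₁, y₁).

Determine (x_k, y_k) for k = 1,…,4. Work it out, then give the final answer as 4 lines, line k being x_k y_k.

√204 = [14; 3,1,1,6,1,1,3,28, …], period ℓ=8 (even) → k=7
k=0  a_k=14  p_k/q_k = 14/1
…
k=4  a_k=6  p_k/q_k = 657/46
…
k=6  a_k=1  p_k/q_k = 1414/99
k=7  a_k=3  p_k/q_k = 4999/350
→ (4999, 350).  Check: 4999²=24990001, 204·350²=24990000, difference 1.
n=2: (4999,350)∘(4999,350) = (4999·4999+204·350·350, 4999·350+350·4999) = (49980001,3499300)
n=3: (49980001,3499300)∘(4999,350) = (4999·49980001+204·350·3499300, 4999·3499300+350·49980001) = (499700044999,34986001050)
n=4: (499700044999,34986001050)∘(4999,350) = (4999·499700044999+204·350·34986001050, 4999·34986001050+350·499700044999) = (4996000999920001,349790034998600)

4999 350
49980001 3499300
499700044999 34986001050
4996000999920001 349790034998600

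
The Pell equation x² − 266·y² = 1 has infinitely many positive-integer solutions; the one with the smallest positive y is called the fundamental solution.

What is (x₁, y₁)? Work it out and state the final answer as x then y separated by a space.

685 42

d=266: √d = [16; 3,4,3,32] (ℓ=4, even), read p_3/q_3
a_0=16:  p_0=16·1+0=16,  q_0=16·0+1=1
…
a_2=4:  p_2=4·49+16=212,  q_2=4·3+1=13
a_3=3:  p_3=3·212+49=685,  q_3=3·13+3=42
(x₁, y₁) = (685, 42);  685² − 266·42² = 1 ✓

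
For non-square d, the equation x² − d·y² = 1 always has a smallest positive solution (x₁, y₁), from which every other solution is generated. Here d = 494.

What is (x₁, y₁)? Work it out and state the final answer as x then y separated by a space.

73035 3286

[22; 4,2,2,1,2,1,2,2,4,44] for √494; ℓ=10 ⇒ convergent index 9
a_0=22:  p_0=22·1+0=22,  q_0=22·0+1=1
a_1=4:  p_1=4·22+1=89,  q_1=4·1+0=4
…
a_3=2:  p_3=2·200+89=489,  q_3=2·9+4=22
a_4=1:  p_4=1·489+200=689,  q_4=1·22+9=31
…
a_7=2:  p_7=2·2556+1867=6979,  q_7=2·115+84=314
a_8=2:  p_8=2·6979+2556=16514,  q_8=2·314+115=743
a_9=4:  p_9=4·16514+6979=73035,  q_9=4·743+314=3286
→ (73035, 3286).  Check: 73035²=5334111225, 494·3286²=5334111224, difference 1.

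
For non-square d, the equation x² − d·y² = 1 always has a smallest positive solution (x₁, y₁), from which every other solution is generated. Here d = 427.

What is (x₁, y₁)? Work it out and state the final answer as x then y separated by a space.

√427 → a₀=20, period (1,1,1,40); ℓ=4 even so k=3
a_0=20:  p_0=20·1+0=20,  q_0=20·0+1=1
a_1=1:  p_1=1·20+1=21,  q_1=1·1+0=1
a_2=1:  p_2=1·21+20=41,  q_2=1·1+1=2
a_3=1:  p_3=1·41+21=62,  q_3=1·2+1=3
fundamental: x₁=62, y₁=3  (since 3844 − 427·9 = 1)

62 3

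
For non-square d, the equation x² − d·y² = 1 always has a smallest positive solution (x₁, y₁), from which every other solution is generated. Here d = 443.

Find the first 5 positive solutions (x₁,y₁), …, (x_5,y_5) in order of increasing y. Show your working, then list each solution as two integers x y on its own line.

442 21
390727 18564
345402226 16410555
305335177057 14506912056
269915951116162 12824093846949

[21; 21,42] for √443; ℓ=2 ⇒ convergent index 1
i=0: a=21 ⇒ p=21, q=1
i=1: a=21 ⇒ p=442, q=21
(x₁, y₁) = (442, 21);  442² − 443·21² = 1 ✓
(x_2, y_2) = (442·442 + 443·21·21, 442·21 + 21·442) = (390727, 18564)
(x_3, y_3) = (442·390727 + 443·21·18564, 442·18564 + 21·390727) = (345402226, 16410555)
(x_4, y_4) = (442·345402226 + 443·21·16410555, 442·16410555 + 21·345402226) = (305335177057, 14506912056)
(x_5, y_5) = (442·305335177057 + 443·21·14506912056, 442·14506912056 + 21·305335177057) = (269915951116162, 12824093846949)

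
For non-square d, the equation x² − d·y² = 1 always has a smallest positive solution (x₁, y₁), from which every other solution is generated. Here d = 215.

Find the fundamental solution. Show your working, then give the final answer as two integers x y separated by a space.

√215 → a₀=14, period (1,1,1,28); ℓ=4 even so k=3
a_0=14:  p_0=14·1+0=14,  q_0=14·0+1=1
a_1=1:  p_1=1·14+1=15,  q_1=1·1+0=1
a_2=1:  p_2=1·15+14=29,  q_2=1·1+1=2
a_3=1:  p_3=1·29+15=44,  q_3=1·2+1=3
(x₁, y₁) = (44, 3);  44² − 215·3² = 1 ✓

44 3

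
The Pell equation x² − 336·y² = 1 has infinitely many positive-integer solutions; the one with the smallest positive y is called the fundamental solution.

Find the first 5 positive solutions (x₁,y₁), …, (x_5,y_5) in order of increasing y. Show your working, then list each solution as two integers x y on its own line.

55 3
6049 330
665335 36297
73180801 3992340
8049222775 439121103

[18; 3,36] for √336; ℓ=2 ⇒ convergent index 1
a_0=18:  p_0=18·1+0=18,  q_0=18·0+1=1
a_1=3:  p_1=3·18+1=55,  q_1=3·1+0=3
→ (55, 3).  Check: 55²=3025, 336·3²=3024, difference 1.
(x_2, y_2) = (55·55 + 336·3·3, 55·3 + 3·55) = (6049, 330)
(x_3, y_3) = (55·6049 + 336·3·330, 55·330 + 3·6049) = (665335, 36297)
(x_4, y_4) = (55·665335 + 336·3·36297, 55·36297 + 3·665335) = (73180801, 3992340)
(x_5, y_5) = (55·73180801 + 336·3·3992340, 55·3992340 + 3·73180801) = (8049222775, 439121103)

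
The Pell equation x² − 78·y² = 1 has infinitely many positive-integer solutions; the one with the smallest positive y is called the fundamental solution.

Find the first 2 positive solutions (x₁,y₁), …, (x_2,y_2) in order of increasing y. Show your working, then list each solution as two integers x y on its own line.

53 6
5617 636

d=78: √d = [8; 1,4,1,16] (ℓ=4, even), read p_3/q_3
i=0: a=8 ⇒ p=8, q=1
…
i=2: a=4 ⇒ p=44, q=5
i=3: a=1 ⇒ p=53, q=6
→ (53, 6).  Check: 53²=2809, 78·6²=2808, difference 1.
(53+6√78)^2 = 5617 + 636√78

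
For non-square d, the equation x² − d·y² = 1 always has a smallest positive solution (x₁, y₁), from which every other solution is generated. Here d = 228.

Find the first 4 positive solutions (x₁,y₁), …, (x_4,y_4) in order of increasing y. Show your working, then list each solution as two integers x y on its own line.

151 10
45601 3020
13771351 912030
4158902401 275430040

d=228: √d = [15; 10,30] (ℓ=2, even), read p_1/q_1
step 0: (15, 1)  from 15·(1,0) + (0,1)
step 1: (151, 10)  from 10·(15,1) + (1,0)
(x₁, y₁) = (151, 10);  151² − 228·10² = 1 ✓
n=2: (151,10)∘(151,10) = (151·151+228·10·10, 151·10+10·151) = (45601,3020)
n=3: (45601,3020)∘(151,10) = (151·45601+228·10·3020, 151·3020+10·45601) = (13771351,912030)
n=4: (13771351,912030)∘(151,10) = (151·13771351+228·10·912030, 151·912030+10·13771351) = (4158902401,275430040)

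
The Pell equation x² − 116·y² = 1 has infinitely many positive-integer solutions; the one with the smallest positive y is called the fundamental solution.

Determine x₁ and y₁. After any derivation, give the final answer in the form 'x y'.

d=116: √d = [10; 1,3,2,1,4,1,2,3,1,20] (ℓ=10, even), read p_9/q_9
step 0: (10, 1)  from 10·(1,0) + (0,1)
step 1: (11, 1)  from 1·(10,1) + (1,0)
step 2: (43, 4)  from 3·(11,1) + (10,1)
step 3: (97, 9)  from 2·(43,4) + (11,1)
…
step 5: (657, 61)  from 4·(140,13) + (97,9)
…
step 7: (2251, 209)  from 2·(797,74) + (657,61)
step 8: (7550, 701)  from 3·(2251,209) + (797,74)
step 9: (9801, 910)  from 1·(7550,701) + (2251,209)
(x₁, y₁) = (9801, 910);  9801² − 116·910² = 1 ✓

9801 910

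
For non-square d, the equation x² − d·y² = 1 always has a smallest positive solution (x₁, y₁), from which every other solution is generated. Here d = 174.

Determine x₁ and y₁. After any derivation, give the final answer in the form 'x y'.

1451 110

[13; 5,4,5,26] for √174; ℓ=4 ⇒ convergent index 3
k=0  a_k=13  p_k/q_k = 13/1
k=1  a_k=5  p_k/q_k = 66/5
k=2  a_k=4  p_k/q_k = 277/21
k=3  a_k=5  p_k/q_k = 1451/110
→ (1451, 110).  Check: 1451²=2105401, 174·110²=2105400, difference 1.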